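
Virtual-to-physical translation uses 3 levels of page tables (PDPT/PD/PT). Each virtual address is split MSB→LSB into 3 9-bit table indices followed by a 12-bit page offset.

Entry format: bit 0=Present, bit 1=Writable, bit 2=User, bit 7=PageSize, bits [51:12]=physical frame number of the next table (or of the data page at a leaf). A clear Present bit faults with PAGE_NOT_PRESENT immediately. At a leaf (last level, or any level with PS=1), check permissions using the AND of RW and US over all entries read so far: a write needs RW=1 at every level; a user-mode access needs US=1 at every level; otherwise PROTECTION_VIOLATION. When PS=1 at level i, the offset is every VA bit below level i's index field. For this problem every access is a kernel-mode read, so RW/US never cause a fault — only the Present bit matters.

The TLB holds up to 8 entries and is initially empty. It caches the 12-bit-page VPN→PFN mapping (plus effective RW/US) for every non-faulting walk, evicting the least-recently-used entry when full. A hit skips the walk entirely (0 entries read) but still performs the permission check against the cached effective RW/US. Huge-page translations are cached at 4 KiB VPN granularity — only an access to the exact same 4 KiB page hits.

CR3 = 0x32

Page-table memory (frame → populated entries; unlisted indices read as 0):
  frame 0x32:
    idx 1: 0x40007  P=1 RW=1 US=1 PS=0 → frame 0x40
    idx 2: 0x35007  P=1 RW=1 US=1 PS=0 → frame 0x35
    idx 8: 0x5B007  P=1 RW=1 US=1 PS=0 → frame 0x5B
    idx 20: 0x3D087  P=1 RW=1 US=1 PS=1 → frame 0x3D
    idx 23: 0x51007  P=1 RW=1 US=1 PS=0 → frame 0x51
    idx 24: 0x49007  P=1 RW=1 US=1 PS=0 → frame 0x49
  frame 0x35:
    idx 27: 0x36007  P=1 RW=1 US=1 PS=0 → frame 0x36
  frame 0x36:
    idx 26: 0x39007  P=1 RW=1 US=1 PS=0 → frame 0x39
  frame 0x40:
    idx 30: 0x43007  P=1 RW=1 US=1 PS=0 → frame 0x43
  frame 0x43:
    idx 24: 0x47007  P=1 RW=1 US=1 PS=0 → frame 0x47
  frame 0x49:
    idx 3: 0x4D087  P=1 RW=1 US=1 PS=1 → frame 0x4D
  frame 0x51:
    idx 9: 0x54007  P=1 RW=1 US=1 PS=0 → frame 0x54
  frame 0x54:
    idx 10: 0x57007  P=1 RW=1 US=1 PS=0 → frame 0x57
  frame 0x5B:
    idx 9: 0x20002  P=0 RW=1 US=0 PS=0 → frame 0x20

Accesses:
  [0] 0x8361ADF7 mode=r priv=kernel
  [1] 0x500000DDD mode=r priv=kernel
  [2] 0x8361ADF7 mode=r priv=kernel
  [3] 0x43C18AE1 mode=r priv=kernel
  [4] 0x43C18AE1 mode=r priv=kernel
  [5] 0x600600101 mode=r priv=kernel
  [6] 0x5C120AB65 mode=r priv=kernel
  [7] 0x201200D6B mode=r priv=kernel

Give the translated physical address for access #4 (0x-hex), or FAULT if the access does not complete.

Walk each access:
#0 VA=0x8361ADF7 (r,kernel):
  L0 @0x32[2] → 0x35007  P=1,RW=1,US=1,PS=0
  L1 @0x35[27] → 0x36007  P=1,RW=1,US=1,PS=0
  L2 @0x36[26] → 0x39007  P=1,RW=1,US=1,PS=0
  ⇒ phys 0x39DF7  [3 reads]
#1 VA=0x500000DDD (r,kernel):
  L0 @0x32[20] → 0x3D087  P=1,RW=1,US=1,PS=1
  ⇒ phys 0x3DDDD (huge @L0)  [1 reads]
#2 VA=0x8361ADF7 (r,kernel):
  TLB hit vpn=0x8361A → PA=0x39DF7
#3 VA=0x43C18AE1 (r,kernel):
  L0 @0x32[1] → 0x40007  P=1,RW=1,US=1,PS=0
  L1 @0x40[30] → 0x43007  P=1,RW=1,US=1,PS=0
  L2 @0x43[24] → 0x47007  P=1,RW=1,US=1,PS=0
  ⇒ phys 0x47AE1  [3 reads]
#4 VA=0x43C18AE1 (r,kernel):
  TLB hit vpn=0x43C18 → PA=0x47AE1
#5 VA=0x600600101 (r,kernel):
  L0 @0x32[24] → 0x49007  P=1,RW=1,US=1,PS=0
  L1 @0x49[3] → 0x4D087  P=1,RW=1,US=1,PS=1
  ⇒ phys 0x4D101 (huge @L1)  [2 reads]
#6 VA=0x5C120AB65 (r,kernel):
  L0 @0x32[23] → 0x51007  P=1,RW=1,US=1,PS=0
  L1 @0x51[9] → 0x54007  P=1,RW=1,US=1,PS=0
  L2 @0x54[10] → 0x57007  P=1,RW=1,US=1,PS=0
  ⇒ phys 0x57B65  [3 reads]
#7 VA=0x201200D6B (r,kernel):
  L0 @0x32[8] → 0x5B007  P=1,RW=1,US=1,PS=0
  L1 @0x5B[9] → 0x20002  P=0,RW=1,US=0,PS=0
  ⇒ fault: PAGE_NOT_PRESENT  — 2 lookups

Access #4 PA: 0x47AE1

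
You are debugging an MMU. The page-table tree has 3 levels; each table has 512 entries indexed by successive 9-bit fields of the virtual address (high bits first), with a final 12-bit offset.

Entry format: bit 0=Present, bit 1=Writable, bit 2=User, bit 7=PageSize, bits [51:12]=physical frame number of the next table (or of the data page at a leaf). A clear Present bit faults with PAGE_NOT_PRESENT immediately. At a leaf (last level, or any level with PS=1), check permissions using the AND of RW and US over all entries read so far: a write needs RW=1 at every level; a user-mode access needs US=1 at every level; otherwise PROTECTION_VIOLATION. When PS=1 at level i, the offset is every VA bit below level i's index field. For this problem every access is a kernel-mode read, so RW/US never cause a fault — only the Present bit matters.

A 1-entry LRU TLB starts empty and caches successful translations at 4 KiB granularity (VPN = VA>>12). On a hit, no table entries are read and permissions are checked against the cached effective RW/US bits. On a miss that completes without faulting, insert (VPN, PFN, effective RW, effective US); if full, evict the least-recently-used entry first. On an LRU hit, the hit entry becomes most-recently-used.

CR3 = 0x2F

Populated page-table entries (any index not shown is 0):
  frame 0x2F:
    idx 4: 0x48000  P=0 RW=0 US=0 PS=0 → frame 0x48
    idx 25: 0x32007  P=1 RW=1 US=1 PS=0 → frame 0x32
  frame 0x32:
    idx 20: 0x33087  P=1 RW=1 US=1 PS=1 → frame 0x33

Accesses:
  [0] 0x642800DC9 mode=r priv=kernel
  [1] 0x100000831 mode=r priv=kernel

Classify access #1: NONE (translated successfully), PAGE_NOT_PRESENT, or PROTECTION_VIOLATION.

Trace:
#0 VA=0x642800DC9 (r,kernel):
  L0: frame=0x2F idx=25 entry=0x32007 [P=1 RW=1 US=1 PS=0]
  L1: frame=0x32 idx=20 entry=0x33087 [P=1 RW=1 US=1 PS=1]
  ⇒ phys 0x33DC9 (huge @L1)  [2 reads]
#1 VA=0x100000831 (r,kernel):
  L0: frame=0x2F idx=4 entry=0x48000 [P=0 RW=0 US=0 PS=0]
  ✗ PAGE_NOT_PRESENT  [1 reads]

Access #1 fault: PAGE_NOT_PRESENT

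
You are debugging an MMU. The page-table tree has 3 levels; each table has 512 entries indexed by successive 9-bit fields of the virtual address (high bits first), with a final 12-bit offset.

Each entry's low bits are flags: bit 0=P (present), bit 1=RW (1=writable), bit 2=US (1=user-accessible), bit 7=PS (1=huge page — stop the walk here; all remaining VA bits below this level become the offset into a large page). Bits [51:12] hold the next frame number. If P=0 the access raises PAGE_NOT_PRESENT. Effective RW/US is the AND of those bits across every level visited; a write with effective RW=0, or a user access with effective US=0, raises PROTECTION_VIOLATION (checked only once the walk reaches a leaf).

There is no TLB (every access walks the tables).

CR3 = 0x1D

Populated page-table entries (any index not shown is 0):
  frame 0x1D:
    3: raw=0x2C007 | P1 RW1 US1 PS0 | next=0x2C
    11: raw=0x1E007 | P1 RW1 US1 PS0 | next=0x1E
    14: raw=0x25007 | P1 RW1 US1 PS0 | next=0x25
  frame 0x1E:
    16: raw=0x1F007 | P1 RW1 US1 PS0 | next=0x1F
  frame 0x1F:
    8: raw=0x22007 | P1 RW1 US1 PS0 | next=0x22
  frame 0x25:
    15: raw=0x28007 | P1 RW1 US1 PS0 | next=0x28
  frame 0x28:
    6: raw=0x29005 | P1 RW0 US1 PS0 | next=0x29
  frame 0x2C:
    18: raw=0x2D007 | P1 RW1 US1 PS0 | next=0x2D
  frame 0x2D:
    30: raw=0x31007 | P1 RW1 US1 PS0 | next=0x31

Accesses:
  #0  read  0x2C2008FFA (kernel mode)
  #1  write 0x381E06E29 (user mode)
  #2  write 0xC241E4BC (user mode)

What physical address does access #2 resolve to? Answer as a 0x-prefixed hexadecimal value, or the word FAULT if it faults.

Trace:
#0 VA=0x2C2008FFA (r,kernel):
  L0 @0x1D[11] → 0x1E007  P=1,RW=1,US=1,PS=0
  L1 @0x1E[16] → 0x1F007  P=1,RW=1,US=1,PS=0
  L2 @0x1F[8] → 0x22007  P=1,RW=1,US=1,PS=0
  ✓ 0x22FFA  — 3 lookups
#1 VA=0x381E06E29 (w,user):
  L0 @0x1D[14] → 0x25007  P=1,RW=1,US=1,PS=0
  L1 @0x25[15] → 0x28007  P=1,RW=1,US=1,PS=0
  L2 @0x28[6] → 0x29005  P=1,RW=0,US=1,PS=0
  → PROTECTION_VIOLATION  (3 entries read)
#2 VA=0xC241E4BC (w,user):
  L0 @0x1D[3] → 0x2C007  P=1,RW=1,US=1,PS=0
  L1 @0x2C[18] → 0x2D007  P=1,RW=1,US=1,PS=0
  L2 @0x2D[30] → 0x31007  P=1,RW=1,US=1,PS=0
  ✓ 0x314BC  — 3 lookups

Access #2 PA: 0x314BC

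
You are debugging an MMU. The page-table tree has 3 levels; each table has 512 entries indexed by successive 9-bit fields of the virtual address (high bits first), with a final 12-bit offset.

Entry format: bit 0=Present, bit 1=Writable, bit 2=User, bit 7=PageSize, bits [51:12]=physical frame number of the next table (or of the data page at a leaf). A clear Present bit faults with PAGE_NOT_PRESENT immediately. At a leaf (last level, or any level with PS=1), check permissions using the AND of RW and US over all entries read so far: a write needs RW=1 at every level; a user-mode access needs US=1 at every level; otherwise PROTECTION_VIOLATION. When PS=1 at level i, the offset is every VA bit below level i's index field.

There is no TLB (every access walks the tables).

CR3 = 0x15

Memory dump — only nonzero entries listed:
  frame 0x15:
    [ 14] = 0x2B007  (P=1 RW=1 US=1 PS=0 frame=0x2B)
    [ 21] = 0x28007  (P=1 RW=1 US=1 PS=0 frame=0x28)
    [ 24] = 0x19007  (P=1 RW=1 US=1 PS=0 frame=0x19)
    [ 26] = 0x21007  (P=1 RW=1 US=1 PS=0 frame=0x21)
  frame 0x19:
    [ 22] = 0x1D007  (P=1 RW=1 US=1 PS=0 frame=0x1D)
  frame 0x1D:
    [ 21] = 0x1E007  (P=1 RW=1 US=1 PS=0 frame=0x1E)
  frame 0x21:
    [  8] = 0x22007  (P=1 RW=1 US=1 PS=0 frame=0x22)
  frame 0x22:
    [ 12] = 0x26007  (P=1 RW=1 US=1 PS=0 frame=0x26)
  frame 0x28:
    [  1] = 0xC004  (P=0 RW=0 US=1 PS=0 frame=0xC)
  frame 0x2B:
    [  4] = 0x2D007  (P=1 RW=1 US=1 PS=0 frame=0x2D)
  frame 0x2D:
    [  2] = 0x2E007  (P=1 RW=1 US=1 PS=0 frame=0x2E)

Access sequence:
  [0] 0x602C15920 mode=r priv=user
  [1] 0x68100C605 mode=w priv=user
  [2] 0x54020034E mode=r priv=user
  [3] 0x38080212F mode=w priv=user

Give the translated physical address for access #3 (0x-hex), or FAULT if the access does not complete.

Per-access translation:
#0 VA=0x602C15920 (r,user):
  lvl0: tbl 0x15, slot 24 ⇒ 0x19007 (P1/RW1/US1/PS0)
  lvl1: tbl 0x19, slot 22 ⇒ 0x1D007 (P1/RW1/US1/PS0)
  lvl2: tbl 0x1D, slot 21 ⇒ 0x1E007 (P1/RW1/US1/PS0)
  ⇒ phys 0x1E920  [3 reads]
#1 VA=0x68100C605 (w,user):
  lvl0: tbl 0x15, slot 26 ⇒ 0x21007 (P1/RW1/US1/PS0)
  lvl1: tbl 0x21, slot 8 ⇒ 0x22007 (P1/RW1/US1/PS0)
  lvl2: tbl 0x22, slot 12 ⇒ 0x26007 (P1/RW1/US1/PS0)
  ⇒ phys 0x26605  [3 reads]
#2 VA=0x54020034E (r,user):
  lvl0: tbl 0x15, slot 21 ⇒ 0x28007 (P1/RW1/US1/PS0)
  lvl1: tbl 0x28, slot 1 ⇒ 0xC004 (P0/RW0/US1/PS0)
  ✗ PAGE_NOT_PRESENT  [2 reads]
#3 VA=0x38080212F (w,user):
  lvl0: tbl 0x15, slot 14 ⇒ 0x2B007 (P1/RW1/US1/PS0)
  lvl1: tbl 0x2B, slot 4 ⇒ 0x2D007 (P1/RW1/US1/PS0)
  lvl2: tbl 0x2D, slot 2 ⇒ 0x2E007 (P1/RW1/US1/PS0)
  ⇒ phys 0x2E12F  [3 reads]

Access #3 PA: 0x2E12F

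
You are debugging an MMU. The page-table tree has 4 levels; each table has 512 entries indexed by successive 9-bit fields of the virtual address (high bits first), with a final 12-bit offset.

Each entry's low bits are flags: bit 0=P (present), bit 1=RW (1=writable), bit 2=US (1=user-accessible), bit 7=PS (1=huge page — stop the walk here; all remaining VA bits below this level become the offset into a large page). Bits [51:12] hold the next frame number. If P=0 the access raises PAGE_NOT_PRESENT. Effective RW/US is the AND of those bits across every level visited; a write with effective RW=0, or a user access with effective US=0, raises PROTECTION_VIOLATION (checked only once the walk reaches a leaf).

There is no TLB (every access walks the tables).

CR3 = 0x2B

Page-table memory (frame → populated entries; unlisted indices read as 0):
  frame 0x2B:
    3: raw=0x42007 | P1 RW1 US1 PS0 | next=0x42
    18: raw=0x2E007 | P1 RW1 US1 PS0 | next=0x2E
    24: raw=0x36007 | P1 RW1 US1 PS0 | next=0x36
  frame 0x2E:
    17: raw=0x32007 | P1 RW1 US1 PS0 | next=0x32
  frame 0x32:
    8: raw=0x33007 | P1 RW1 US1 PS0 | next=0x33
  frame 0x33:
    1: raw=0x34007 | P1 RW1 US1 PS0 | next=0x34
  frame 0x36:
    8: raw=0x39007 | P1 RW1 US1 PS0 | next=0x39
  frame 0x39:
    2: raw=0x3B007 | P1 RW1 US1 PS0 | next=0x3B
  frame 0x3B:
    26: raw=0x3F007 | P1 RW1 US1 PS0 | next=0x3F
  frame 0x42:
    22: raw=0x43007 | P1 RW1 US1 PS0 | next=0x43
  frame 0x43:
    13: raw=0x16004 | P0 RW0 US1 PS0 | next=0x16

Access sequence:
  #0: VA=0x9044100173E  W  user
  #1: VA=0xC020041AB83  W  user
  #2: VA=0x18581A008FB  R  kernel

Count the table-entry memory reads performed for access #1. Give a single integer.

Walk each access:
#0 VA=0x9044100173E (w,user):
  lvl0: tbl 0x2B, slot 18 ⇒ 0x2E007 (P1/RW1/US1/PS0)
  lvl1: tbl 0x2E, slot 17 ⇒ 0x32007 (P1/RW1/US1/PS0)
  lvl2: tbl 0x32, slot 8 ⇒ 0x33007 (P1/RW1/US1/PS0)
  lvl3: tbl 0x33, slot 1 ⇒ 0x34007 (P1/RW1/US1/PS0)
  ⇒ phys 0x3473E  [4 reads]
#1 VA=0xC020041AB83 (w,user):
  lvl0: tbl 0x2B, slot 24 ⇒ 0x36007 (P1/RW1/US1/PS0)
  lvl1: tbl 0x36, slot 8 ⇒ 0x39007 (P1/RW1/US1/PS0)
  lvl2: tbl 0x39, slot 2 ⇒ 0x3B007 (P1/RW1/US1/PS0)
  lvl3: tbl 0x3B, slot 26 ⇒ 0x3F007 (P1/RW1/US1/PS0)
  ⇒ phys 0x3FB83  [4 reads]
#2 VA=0x18581A008FB (r,kernel):
  lvl0: tbl 0x2B, slot 3 ⇒ 0x42007 (P1/RW1/US1/PS0)
  lvl1: tbl 0x42, slot 22 ⇒ 0x43007 (P1/RW1/US1/PS0)
  lvl2: tbl 0x43, slot 13 ⇒ 0x16004 (P0/RW0/US1/PS0)
  → PAGE_NOT_PRESENT  (3 entries read)

Entries read for #1: 4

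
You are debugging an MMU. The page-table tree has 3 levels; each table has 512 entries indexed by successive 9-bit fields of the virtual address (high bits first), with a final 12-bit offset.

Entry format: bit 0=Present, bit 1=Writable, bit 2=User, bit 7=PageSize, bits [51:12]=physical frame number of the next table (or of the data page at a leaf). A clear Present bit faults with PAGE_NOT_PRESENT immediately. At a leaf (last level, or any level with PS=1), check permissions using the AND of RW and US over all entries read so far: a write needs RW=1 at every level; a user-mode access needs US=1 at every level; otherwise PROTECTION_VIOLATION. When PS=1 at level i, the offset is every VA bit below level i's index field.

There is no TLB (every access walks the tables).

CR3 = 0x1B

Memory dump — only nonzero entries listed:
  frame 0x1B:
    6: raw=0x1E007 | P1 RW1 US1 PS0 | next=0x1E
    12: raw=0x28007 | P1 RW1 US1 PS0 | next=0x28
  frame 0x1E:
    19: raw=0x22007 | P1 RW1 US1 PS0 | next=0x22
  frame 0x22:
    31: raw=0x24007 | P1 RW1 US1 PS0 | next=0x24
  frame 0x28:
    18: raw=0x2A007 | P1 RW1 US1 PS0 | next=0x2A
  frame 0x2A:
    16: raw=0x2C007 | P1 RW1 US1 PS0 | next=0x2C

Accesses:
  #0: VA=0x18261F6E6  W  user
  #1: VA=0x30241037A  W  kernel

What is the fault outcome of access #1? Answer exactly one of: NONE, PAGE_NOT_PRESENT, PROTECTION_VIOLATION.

Walk each access:
#0 VA=0x18261F6E6 (w,user):
  lvl0: tbl 0x1B, slot 6 ⇒ 0x1E007 (P1/RW1/US1/PS0)
  lvl1: tbl 0x1E, slot 19 ⇒ 0x22007 (P1/RW1/US1/PS0)
  lvl2: tbl 0x22, slot 31 ⇒ 0x24007 (P1/RW1/US1/PS0)
  ⇒ phys 0x246E6  [3 reads]
#1 VA=0x30241037A (w,kernel):
  lvl0: tbl 0x1B, slot 12 ⇒ 0x28007 (P1/RW1/US1/PS0)
  lvl1: tbl 0x28, slot 18 ⇒ 0x2A007 (P1/RW1/US1/PS0)
  lvl2: tbl 0x2A, slot 16 ⇒ 0x2C007 (P1/RW1/US1/PS0)
  ⇒ phys 0x2C37A  [3 reads]

Access #1 fault: NONE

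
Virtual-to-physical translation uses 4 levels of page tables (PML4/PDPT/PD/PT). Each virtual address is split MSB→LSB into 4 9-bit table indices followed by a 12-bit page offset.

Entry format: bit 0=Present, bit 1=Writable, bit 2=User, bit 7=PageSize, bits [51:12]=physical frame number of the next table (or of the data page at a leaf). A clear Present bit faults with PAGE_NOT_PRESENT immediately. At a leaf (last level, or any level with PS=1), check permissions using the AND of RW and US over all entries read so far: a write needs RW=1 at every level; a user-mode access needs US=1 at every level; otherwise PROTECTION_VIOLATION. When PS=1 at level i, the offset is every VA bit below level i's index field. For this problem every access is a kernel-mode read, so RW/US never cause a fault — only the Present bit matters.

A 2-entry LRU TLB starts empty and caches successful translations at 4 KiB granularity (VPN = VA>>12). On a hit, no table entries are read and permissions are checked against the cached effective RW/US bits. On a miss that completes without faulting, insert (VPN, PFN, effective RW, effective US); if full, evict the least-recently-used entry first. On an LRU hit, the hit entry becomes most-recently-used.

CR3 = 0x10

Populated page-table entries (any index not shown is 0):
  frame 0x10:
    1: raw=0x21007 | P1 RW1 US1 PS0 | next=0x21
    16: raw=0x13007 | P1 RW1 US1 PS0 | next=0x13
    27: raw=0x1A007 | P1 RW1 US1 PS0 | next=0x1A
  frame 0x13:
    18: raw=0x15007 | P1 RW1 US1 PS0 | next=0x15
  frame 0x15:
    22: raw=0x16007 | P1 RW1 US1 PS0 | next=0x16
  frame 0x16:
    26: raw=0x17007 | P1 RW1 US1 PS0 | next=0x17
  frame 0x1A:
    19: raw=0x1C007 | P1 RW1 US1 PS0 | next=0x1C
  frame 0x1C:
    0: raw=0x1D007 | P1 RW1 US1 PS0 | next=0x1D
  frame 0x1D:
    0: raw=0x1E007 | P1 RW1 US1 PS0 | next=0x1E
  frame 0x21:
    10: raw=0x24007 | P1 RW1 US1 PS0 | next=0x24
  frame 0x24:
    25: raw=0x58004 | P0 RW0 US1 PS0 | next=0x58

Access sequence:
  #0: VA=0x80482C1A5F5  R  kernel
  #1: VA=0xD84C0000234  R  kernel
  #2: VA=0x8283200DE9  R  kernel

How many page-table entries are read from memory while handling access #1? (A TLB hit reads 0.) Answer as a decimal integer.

Walk each access:
#0 VA=0x80482C1A5F5 (r,kernel):
  [0] read 0x10 idx=16: raw=0x13007 flags P=1 W=1 U=1 S=0
  [1] read 0x13 idx=18: raw=0x15007 flags P=1 W=1 U=1 S=0
  [2] read 0x15 idx=22: raw=0x16007 flags P=1 W=1 U=1 S=0
  [3] read 0x16 idx=26: raw=0x17007 flags P=1 W=1 U=1 S=0
  ✓ 0x175F5  — 4 lookups
#1 VA=0xD84C0000234 (r,kernel):
  [0] read 0x10 idx=27: raw=0x1A007 flags P=1 W=1 U=1 S=0
  [1] read 0x1A idx=19: raw=0x1C007 flags P=1 W=1 U=1 S=0
  [2] read 0x1C idx=0: raw=0x1D007 flags P=1 W=1 U=1 S=0
  [3] read 0x1D idx=0: raw=0x1E007 flags P=1 W=1 U=1 S=0
  ✓ 0x1E234  — 4 lookups
#2 VA=0x8283200DE9 (r,kernel):
  [0] read 0x10 idx=1: raw=0x21007 flags P=1 W=1 U=1 S=0
  [1] read 0x21 idx=10: raw=0x24007 flags P=1 W=1 U=1 S=0
  [2] read 0x24 idx=25: raw=0x58004 flags P=0 W=0 U=1 S=0
  → PAGE_NOT_PRESENT  (3 entries read)

Entries read for #1: 4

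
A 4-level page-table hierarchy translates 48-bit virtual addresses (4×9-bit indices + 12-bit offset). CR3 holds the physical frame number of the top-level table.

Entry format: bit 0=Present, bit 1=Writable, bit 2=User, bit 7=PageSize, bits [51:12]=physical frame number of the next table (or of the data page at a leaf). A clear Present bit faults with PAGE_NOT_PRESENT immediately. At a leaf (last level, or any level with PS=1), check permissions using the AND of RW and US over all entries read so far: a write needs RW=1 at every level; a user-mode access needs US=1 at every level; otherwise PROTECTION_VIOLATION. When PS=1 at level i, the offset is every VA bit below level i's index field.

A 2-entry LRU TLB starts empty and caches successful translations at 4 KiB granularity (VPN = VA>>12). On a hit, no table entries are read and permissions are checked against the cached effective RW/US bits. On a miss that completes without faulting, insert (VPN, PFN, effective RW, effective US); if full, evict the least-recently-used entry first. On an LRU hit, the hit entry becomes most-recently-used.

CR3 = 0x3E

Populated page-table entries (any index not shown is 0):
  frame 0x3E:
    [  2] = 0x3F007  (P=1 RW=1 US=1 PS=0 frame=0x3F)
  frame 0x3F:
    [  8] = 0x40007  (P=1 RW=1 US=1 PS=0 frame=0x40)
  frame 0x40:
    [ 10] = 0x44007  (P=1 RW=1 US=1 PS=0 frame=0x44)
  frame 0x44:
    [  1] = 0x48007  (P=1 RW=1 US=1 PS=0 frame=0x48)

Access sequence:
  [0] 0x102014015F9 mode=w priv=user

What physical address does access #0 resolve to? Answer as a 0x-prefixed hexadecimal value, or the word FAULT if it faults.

Trace:
#0 VA=0x102014015F9 (w,user):
  L0: frame=0x3E idx=2 entry=0x3F007 [P=1 RW=1 US=1 PS=0]
  L1: frame=0x3F idx=8 entry=0x40007 [P=1 RW=1 US=1 PS=0]
  L2: frame=0x40 idx=10 entry=0x44007 [P=1 RW=1 US=1 PS=0]
  L3: frame=0x44 idx=1 entry=0x48007 [P=1 RW=1 US=1 PS=0]
  ⇒ phys 0x485F9  [4 reads]

Access #0 PA: 0x485F9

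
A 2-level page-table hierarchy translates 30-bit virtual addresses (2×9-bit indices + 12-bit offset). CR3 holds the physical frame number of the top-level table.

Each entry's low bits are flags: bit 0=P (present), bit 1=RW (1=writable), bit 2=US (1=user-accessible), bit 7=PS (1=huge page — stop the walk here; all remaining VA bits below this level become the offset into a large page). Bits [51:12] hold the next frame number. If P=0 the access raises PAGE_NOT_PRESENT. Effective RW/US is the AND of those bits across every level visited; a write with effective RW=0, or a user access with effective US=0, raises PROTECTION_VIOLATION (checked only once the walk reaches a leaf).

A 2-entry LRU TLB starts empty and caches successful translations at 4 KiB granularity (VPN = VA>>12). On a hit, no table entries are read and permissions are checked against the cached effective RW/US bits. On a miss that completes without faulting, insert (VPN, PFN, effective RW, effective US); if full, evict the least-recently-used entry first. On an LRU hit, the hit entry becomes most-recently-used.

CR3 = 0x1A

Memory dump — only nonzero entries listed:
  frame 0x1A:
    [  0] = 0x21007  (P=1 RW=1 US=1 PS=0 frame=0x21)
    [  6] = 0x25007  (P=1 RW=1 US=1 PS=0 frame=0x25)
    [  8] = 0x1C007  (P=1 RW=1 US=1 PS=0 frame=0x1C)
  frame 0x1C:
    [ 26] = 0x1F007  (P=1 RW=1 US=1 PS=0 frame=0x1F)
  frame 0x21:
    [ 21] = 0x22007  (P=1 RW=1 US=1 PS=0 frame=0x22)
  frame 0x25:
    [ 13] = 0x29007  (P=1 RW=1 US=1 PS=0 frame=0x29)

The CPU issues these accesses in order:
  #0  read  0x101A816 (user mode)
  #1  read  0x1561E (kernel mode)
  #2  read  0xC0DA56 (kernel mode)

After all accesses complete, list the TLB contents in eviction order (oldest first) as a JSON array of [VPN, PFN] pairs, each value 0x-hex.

Walk each access:
#0 VA=0x101A816 (r,user):
  lvl0: tbl 0x1A, slot 8 ⇒ 0x1C007 (P1/RW1/US1/PS0)
  lvl1: tbl 0x1C, slot 26 ⇒ 0x1F007 (P1/RW1/US1/PS0)
  ⇒ phys 0x1F816  [2 reads]
#1 VA=0x1561E (r,kernel):
  lvl0: tbl 0x1A, slot 0 ⇒ 0x21007 (P1/RW1/US1/PS0)
  lvl1: tbl 0x21, slot 21 ⇒ 0x22007 (P1/RW1/US1/PS0)
  ⇒ phys 0x2261E  [2 reads]
#2 VA=0xC0DA56 (r,kernel):
  lvl0: tbl 0x1A, slot 6 ⇒ 0x25007 (P1/RW1/US1/PS0)
  lvl1: tbl 0x25, slot 13 ⇒ 0x29007 (P1/RW1/US1/PS0)
  ⇒ phys 0x29A56  [2 reads]

TLB: [["0x15", "0x22"], ["0xC0D", "0x29"]]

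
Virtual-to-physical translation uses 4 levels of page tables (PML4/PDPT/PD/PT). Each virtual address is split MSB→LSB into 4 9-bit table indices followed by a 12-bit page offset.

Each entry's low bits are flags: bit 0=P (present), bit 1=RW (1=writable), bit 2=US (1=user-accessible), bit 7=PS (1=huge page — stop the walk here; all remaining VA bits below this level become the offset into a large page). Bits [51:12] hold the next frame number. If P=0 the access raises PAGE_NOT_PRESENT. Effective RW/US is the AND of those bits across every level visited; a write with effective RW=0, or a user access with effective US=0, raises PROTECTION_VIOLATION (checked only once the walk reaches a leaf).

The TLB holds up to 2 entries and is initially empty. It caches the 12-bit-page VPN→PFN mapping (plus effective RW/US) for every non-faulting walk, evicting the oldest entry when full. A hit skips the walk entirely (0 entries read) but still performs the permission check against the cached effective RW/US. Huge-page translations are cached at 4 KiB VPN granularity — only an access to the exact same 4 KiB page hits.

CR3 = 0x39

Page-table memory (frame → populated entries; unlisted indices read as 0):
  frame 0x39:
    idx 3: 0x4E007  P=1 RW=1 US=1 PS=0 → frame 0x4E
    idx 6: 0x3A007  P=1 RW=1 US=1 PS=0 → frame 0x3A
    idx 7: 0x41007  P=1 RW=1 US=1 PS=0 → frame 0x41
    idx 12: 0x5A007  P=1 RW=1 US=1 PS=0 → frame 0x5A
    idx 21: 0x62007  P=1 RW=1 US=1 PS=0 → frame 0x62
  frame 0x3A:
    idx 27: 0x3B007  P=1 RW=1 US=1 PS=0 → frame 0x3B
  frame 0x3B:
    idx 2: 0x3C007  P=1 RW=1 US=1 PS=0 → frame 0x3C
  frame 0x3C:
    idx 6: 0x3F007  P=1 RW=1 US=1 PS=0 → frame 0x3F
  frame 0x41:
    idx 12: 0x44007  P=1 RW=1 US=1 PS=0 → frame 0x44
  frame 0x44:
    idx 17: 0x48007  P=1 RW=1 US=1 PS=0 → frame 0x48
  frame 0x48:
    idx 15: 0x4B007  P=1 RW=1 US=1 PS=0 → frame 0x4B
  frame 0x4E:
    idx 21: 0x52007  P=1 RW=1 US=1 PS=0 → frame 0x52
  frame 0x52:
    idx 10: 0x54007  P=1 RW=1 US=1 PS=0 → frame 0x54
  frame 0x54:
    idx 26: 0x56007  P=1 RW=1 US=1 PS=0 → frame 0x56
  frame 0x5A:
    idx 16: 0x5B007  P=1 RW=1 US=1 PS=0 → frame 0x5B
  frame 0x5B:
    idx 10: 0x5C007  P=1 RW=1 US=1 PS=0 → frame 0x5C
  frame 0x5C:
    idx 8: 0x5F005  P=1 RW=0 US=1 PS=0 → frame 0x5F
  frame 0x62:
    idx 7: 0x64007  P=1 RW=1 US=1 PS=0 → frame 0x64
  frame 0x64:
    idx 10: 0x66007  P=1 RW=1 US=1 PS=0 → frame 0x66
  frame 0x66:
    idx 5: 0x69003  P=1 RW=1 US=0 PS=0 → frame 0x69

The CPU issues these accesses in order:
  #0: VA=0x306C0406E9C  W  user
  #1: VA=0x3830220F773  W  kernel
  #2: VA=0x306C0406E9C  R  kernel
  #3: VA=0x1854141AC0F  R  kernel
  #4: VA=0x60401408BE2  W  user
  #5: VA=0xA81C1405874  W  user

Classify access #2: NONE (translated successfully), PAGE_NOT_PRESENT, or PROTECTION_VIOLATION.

Trace:
#0 VA=0x306C0406E9C (w,user):
  lvl0: tbl 0x39, slot 6 ⇒ 0x3A007 (P1/RW1/US1/PS0)
  lvl1: tbl 0x3A, slot 27 ⇒ 0x3B007 (P1/RW1/US1/PS0)
  lvl2: tbl 0x3B, slot 2 ⇒ 0x3C007 (P1/RW1/US1/PS0)
  lvl3: tbl 0x3C, slot 6 ⇒ 0x3F007 (P1/RW1/US1/PS0)
  → PA=0x3FE9C  (4 entries read)
#1 VA=0x3830220F773 (w,kernel):
  lvl0: tbl 0x39, slot 7 ⇒ 0x41007 (P1/RW1/US1/PS0)
  lvl1: tbl 0x41, slot 12 ⇒ 0x44007 (P1/RW1/US1/PS0)
  lvl2: tbl 0x44, slot 17 ⇒ 0x48007 (P1/RW1/US1/PS0)
  lvl3: tbl 0x48, slot 15 ⇒ 0x4B007 (P1/RW1/US1/PS0)
  → PA=0x4B773  (4 entries read)
#2 VA=0x306C0406E9C (r,kernel):
  TLB hit vpn=0x306C0406 → PA=0x3FE9C
#3 VA=0x1854141AC0F (r,kernel):
  lvl0: tbl 0x39, slot 3 ⇒ 0x4E007 (P1/RW1/US1/PS0)
  lvl1: tbl 0x4E, slot 21 ⇒ 0x52007 (P1/RW1/US1/PS0)
  lvl2: tbl 0x52, slot 10 ⇒ 0x54007 (P1/RW1/US1/PS0)
  lvl3: tbl 0x54, slot 26 ⇒ 0x56007 (P1/RW1/US1/PS0)
  → PA=0x56C0F  (4 entries read)
#4 VA=0x60401408BE2 (w,user):
  lvl0: tbl 0x39, slot 12 ⇒ 0x5A007 (P1/RW1/US1/PS0)
  lvl1: tbl 0x5A, slot 16 ⇒ 0x5B007 (P1/RW1/US1/PS0)
  lvl2: tbl 0x5B, slot 10 ⇒ 0x5C007 (P1/RW1/US1/PS0)
  lvl3: tbl 0x5C, slot 8 ⇒ 0x5F005 (P1/RW0/US1/PS0)
  ⇒ fault: PROTECTION_VIOLATION  — 4 lookups
#5 VA=0xA81C1405874 (w,user):
  lvl0: tbl 0x39, slot 21 ⇒ 0x62007 (P1/RW1/US1/PS0)
  lvl1: tbl 0x62, slot 7 ⇒ 0x64007 (P1/RW1/US1/PS0)
  lvl2: tbl 0x64, slot 10 ⇒ 0x66007 (P1/RW1/US1/PS0)
  lvl3: tbl 0x66, slot 5 ⇒ 0x69003 (P1/RW1/US0/PS0)
  ⇒ fault: PROTECTION_VIOLATION  — 4 lookups

Access #2 fault: NONE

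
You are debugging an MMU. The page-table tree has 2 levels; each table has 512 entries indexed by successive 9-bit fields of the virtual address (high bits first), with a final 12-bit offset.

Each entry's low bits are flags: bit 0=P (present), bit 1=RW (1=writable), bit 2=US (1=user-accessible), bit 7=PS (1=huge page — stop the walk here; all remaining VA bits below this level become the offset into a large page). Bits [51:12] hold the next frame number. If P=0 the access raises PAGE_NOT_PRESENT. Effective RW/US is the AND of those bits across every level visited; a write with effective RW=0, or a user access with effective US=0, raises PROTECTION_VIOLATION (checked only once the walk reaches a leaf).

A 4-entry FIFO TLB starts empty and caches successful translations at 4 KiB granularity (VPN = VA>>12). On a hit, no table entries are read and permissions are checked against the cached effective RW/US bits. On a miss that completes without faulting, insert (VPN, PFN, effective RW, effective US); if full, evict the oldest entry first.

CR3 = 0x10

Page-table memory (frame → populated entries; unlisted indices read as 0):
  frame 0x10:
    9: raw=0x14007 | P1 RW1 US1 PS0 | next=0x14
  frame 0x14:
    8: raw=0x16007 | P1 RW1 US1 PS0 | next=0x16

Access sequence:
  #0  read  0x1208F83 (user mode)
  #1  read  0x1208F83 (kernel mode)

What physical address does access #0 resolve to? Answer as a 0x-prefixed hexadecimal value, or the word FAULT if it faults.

Per-access translation:
#0 VA=0x1208F83 (r,user):
  lvl0: tbl 0x10, slot 9 ⇒ 0x14007 (P1/RW1/US1/PS0)
  lvl1: tbl 0x14, slot 8 ⇒ 0x16007 (P1/RW1/US1/PS0)
  ✓ 0x16F83  — 2 lookups
#1 VA=0x1208F83 (r,kernel):
  TLB hit vpn=0x1208 → PA=0x16F83

Access #0 PA: 0x16F83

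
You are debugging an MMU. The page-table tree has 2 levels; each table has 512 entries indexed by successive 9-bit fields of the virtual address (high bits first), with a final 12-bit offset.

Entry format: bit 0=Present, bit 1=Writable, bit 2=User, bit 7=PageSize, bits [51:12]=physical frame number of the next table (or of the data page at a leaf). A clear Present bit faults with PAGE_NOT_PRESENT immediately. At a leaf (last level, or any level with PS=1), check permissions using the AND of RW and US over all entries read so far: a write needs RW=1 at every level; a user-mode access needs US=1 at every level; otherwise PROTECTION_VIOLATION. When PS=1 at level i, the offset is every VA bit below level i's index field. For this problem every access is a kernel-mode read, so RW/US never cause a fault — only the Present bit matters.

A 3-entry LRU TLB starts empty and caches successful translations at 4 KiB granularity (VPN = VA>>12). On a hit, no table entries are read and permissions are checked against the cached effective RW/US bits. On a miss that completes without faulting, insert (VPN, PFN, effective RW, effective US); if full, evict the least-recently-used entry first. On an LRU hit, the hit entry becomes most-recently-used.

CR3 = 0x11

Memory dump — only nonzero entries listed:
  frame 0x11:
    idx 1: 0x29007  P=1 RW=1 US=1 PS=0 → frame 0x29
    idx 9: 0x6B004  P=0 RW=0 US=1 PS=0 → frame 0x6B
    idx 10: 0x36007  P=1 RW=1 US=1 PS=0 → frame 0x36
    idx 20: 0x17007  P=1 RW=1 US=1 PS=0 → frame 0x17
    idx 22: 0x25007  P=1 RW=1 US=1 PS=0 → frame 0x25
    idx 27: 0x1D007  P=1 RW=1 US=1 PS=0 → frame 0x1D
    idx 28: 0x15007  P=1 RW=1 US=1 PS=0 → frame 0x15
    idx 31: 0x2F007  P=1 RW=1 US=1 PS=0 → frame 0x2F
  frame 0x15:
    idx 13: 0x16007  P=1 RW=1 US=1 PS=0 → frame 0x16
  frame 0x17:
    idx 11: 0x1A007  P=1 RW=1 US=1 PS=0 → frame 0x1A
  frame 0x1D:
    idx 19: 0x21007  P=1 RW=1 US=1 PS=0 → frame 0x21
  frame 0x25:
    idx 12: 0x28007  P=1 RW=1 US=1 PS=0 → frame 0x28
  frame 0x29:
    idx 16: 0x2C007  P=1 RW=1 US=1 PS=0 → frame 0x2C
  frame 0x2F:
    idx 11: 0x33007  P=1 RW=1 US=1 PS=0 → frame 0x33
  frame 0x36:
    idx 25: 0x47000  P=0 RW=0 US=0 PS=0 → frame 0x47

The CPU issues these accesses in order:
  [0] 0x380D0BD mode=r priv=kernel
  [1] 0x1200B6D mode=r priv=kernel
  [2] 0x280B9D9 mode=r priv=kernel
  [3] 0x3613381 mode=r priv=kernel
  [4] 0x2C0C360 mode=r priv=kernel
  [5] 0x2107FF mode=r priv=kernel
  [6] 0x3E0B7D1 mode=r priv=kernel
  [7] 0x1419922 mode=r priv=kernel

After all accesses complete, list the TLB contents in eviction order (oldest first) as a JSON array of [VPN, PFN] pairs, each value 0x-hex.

Trace:
#0 VA=0x380D0BD (r,kernel):
  L0 @0x11[28] → 0x15007  P=1,RW=1,US=1,PS=0
  L1 @0x15[13] → 0x16007  P=1,RW=1,US=1,PS=0
  ✓ 0x160BD  — 2 lookups
#1 VA=0x1200B6D (r,kernel):
  L0 @0x11[9] → 0x6B004  P=0,RW=0,US=1,PS=0
  ⇒ fault: PAGE_NOT_PRESENT  — 1 lookups
#2 VA=0x280B9D9 (r,kernel):
  L0 @0x11[20] → 0x17007  P=1,RW=1,US=1,PS=0
  L1 @0x17[11] → 0x1A007  P=1,RW=1,US=1,PS=0
  ✓ 0x1A9D9  — 2 lookups
#3 VA=0x3613381 (r,kernel):
  L0 @0x11[27] → 0x1D007  P=1,RW=1,US=1,PS=0
  L1 @0x1D[19] → 0x21007  P=1,RW=1,US=1,PS=0
  ✓ 0x21381  — 2 lookups
#4 VA=0x2C0C360 (r,kernel):
  L0 @0x11[22] → 0x25007  P=1,RW=1,US=1,PS=0
  L1 @0x25[12] → 0x28007  P=1,RW=1,US=1,PS=0
  ✓ 0x28360  — 2 lookups
#5 VA=0x2107FF (r,kernel):
  L0 @0x11[1] → 0x29007  P=1,RW=1,US=1,PS=0
  L1 @0x29[16] → 0x2C007  P=1,RW=1,US=1,PS=0
  ✓ 0x2C7FF  — 2 lookups
#6 VA=0x3E0B7D1 (r,kernel):
  L0 @0x11[31] → 0x2F007  P=1,RW=1,US=1,PS=0
  L1 @0x2F[11] → 0x33007  P=1,RW=1,US=1,PS=0
  ✓ 0x337D1  — 2 lookups
#7 VA=0x1419922 (r,kernel):
  L0 @0x11[10] → 0x36007  P=1,RW=1,US=1,PS=0
  L1 @0x36[25] → 0x47000  P=0,RW=0,US=0,PS=0
  ⇒ fault: PAGE_NOT_PRESENT  — 2 lookups

TLB: [["0x2C0C", "0x28"], ["0x210", "0x2C"], ["0x3E0B", "0x33"]]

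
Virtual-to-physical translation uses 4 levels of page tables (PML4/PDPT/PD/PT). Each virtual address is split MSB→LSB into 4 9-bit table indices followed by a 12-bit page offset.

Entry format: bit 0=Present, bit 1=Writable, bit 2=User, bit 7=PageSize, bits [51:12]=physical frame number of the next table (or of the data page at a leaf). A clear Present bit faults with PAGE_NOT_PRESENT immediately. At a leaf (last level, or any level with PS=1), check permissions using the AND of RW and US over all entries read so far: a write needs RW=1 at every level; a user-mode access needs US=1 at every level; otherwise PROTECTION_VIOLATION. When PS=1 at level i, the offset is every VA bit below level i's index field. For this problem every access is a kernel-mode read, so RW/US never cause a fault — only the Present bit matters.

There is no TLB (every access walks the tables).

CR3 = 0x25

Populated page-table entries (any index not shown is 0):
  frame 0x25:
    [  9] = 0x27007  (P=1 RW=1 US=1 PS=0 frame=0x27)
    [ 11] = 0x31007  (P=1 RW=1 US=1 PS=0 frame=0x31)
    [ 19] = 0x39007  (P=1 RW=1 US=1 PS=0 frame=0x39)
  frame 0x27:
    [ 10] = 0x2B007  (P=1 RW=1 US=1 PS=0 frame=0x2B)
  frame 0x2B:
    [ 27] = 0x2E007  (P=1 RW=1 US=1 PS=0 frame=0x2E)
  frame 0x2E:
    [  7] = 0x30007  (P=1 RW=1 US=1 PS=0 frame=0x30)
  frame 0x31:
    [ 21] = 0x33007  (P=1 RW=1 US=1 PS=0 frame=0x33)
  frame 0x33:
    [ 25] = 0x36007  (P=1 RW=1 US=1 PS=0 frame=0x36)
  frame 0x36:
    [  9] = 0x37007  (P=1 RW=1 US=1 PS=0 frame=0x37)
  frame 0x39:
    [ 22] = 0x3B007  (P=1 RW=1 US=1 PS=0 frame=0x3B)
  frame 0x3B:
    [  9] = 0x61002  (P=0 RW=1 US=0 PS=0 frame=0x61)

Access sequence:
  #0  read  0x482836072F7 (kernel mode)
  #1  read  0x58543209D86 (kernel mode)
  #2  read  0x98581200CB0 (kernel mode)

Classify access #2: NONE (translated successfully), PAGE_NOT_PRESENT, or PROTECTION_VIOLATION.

Trace:
#0 VA=0x482836072F7 (r,kernel):
  L0 @0x25[9] → 0x27007  P=1,RW=1,US=1,PS=0
  L1 @0x27[10] → 0x2B007  P=1,RW=1,US=1,PS=0
  L2 @0x2B[27] → 0x2E007  P=1,RW=1,US=1,PS=0
  L3 @0x2E[7] → 0x30007  P=1,RW=1,US=1,PS=0
  ✓ 0x302F7  — 4 lookups
#1 VA=0x58543209D86 (r,kernel):
  L0 @0x25[11] → 0x31007  P=1,RW=1,US=1,PS=0
  L1 @0x31[21] → 0x33007  P=1,RW=1,US=1,PS=0
  L2 @0x33[25] → 0x36007  P=1,RW=1,US=1,PS=0
  L3 @0x36[9] → 0x37007  P=1,RW=1,US=1,PS=0
  ✓ 0x37D86  — 4 lookups
#2 VA=0x98581200CB0 (r,kernel):
  L0 @0x25[19] → 0x39007  P=1,RW=1,US=1,PS=0
  L1 @0x39[22] → 0x3B007  P=1,RW=1,US=1,PS=0
  L2 @0x3B[9] → 0x61002  P=0,RW=1,US=0,PS=0
  ✗ PAGE_NOT_PRESENT  [3 reads]

Access #2 fault: PAGE_NOT_PRESENT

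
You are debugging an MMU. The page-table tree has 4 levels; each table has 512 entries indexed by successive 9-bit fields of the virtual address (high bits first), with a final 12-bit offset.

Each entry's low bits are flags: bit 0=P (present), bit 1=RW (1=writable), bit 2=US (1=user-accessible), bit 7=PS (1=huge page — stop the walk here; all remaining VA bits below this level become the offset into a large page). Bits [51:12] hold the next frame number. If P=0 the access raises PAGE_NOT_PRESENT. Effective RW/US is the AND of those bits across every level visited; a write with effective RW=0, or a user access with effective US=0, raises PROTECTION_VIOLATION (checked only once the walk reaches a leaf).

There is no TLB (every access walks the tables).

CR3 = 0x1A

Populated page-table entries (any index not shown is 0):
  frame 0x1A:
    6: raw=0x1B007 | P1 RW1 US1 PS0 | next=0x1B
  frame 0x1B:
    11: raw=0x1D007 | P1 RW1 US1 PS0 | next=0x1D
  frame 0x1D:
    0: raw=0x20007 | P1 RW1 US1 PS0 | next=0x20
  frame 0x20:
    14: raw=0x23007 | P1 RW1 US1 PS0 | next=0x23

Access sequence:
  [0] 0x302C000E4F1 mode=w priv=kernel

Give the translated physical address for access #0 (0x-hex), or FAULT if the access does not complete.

Per-access translation:
#0 VA=0x302C000E4F1 (w,kernel):
  L0: frame=0x1A idx=6 entry=0x1B007 [P=1 RW=1 US=1 PS=0]
  L1: frame=0x1B idx=11 entry=0x1D007 [P=1 RW=1 US=1 PS=0]
  L2: frame=0x1D idx=0 entry=0x20007 [P=1 RW=1 US=1 PS=0]
  L3: frame=0x20 idx=14 entry=0x23007 [P=1 RW=1 US=1 PS=0]
  → PA=0x234F1  (4 entries read)

Access #0 PA: 0x234F1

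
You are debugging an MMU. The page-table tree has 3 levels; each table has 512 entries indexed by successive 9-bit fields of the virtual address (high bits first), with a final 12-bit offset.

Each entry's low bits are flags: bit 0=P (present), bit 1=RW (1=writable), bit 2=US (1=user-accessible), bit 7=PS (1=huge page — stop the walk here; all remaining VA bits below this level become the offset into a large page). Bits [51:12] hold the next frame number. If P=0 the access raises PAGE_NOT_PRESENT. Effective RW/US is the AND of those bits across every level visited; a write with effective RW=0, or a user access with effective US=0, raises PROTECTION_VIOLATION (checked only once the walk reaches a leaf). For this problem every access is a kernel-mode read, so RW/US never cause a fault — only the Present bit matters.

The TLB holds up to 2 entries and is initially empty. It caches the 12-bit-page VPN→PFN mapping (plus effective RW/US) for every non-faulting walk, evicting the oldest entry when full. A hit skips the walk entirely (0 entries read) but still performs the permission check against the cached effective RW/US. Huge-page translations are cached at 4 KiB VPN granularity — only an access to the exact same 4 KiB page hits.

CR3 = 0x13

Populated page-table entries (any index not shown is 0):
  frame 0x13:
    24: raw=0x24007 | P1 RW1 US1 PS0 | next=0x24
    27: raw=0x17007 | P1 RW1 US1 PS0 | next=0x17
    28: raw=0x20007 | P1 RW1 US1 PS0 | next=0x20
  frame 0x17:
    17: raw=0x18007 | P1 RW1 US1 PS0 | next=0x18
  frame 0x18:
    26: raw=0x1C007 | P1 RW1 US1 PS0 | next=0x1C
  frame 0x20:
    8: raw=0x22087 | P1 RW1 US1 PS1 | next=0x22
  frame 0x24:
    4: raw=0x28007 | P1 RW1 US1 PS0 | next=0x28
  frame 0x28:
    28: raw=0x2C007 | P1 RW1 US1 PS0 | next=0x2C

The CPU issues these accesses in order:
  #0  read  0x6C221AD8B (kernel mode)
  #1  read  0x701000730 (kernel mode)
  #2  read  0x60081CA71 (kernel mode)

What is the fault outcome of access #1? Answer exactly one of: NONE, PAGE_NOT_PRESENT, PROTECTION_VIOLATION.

Per-access translation:
#0 VA=0x6C221AD8B (r,kernel):
  lvl0: tbl 0x13, slot 27 ⇒ 0x17007 (P1/RW1/US1/PS0)
  lvl1: tbl 0x17, slot 17 ⇒ 0x18007 (P1/RW1/US1/PS0)
  lvl2: tbl 0x18, slot 26 ⇒ 0x1C007 (P1/RW1/US1/PS0)
  ✓ 0x1CD8B  — 3 lookups
#1 VA=0x701000730 (r,kernel):
  lvl0: tbl 0x13, slot 28 ⇒ 0x20007 (P1/RW1/US1/PS0)
  lvl1: tbl 0x20, slot 8 ⇒ 0x22087 (P1/RW1/US1/PS1)
  ✓ 0x22730 (huge @L1)  — 2 lookups
#2 VA=0x60081CA71 (r,kernel):
  lvl0: tbl 0x13, slot 24 ⇒ 0x24007 (P1/RW1/US1/PS0)
  lvl1: tbl 0x24, slot 4 ⇒ 0x28007 (P1/RW1/US1/PS0)
  lvl2: tbl 0x28, slot 28 ⇒ 0x2C007 (P1/RW1/US1/PS0)
  ✓ 0x2CA71  — 3 lookups

Access #1 fault: NONE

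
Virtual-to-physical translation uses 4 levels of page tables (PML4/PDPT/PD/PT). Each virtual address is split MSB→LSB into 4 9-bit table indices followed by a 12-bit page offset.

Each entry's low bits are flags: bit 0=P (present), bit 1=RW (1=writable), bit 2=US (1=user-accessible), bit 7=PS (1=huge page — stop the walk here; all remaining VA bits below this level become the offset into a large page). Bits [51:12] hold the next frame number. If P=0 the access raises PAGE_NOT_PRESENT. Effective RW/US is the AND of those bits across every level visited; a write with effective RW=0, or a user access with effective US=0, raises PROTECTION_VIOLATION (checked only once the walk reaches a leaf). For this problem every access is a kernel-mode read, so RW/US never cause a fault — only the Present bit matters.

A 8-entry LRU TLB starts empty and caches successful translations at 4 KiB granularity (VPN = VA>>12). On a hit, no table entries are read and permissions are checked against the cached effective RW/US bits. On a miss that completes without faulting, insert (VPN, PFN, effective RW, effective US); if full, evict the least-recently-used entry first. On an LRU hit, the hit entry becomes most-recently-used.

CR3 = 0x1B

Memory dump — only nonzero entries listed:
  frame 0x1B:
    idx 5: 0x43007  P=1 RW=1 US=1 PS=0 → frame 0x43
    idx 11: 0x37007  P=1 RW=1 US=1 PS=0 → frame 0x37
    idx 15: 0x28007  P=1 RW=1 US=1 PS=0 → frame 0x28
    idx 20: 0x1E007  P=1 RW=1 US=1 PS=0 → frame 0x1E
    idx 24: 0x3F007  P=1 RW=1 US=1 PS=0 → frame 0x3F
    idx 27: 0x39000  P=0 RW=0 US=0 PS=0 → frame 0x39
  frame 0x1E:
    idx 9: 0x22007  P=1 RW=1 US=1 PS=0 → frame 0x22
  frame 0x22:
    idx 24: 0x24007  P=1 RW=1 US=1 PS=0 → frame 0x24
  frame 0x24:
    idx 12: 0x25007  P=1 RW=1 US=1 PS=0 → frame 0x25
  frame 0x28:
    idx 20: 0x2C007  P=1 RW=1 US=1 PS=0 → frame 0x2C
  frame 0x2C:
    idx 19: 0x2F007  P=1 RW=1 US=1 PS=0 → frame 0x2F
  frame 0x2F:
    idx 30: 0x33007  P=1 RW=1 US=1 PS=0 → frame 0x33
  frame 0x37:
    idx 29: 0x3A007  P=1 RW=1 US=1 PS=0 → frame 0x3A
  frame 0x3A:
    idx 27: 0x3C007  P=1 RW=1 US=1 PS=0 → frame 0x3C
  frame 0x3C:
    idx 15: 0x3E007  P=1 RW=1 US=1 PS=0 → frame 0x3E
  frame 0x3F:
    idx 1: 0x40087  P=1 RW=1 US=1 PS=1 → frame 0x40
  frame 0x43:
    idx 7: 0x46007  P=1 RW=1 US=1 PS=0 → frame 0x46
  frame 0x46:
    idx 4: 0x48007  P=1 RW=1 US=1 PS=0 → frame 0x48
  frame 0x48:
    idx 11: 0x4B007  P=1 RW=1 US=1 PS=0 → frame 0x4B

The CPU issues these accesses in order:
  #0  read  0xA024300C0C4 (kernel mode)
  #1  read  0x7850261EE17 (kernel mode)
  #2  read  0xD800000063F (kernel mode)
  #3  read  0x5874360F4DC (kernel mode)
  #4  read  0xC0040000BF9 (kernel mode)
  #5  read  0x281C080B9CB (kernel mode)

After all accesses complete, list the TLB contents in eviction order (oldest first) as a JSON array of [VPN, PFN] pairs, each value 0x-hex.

Per-access translation:
#0 VA=0xA024300C0C4 (r,kernel):
  L0: frame=0x1B idx=20 entry=0x1E007 [P=1 RW=1 US=1 PS=0]
  L1: frame=0x1E idx=9 entry=0x22007 [P=1 RW=1 US=1 PS=0]
  L2: frame=0x22 idx=24 entry=0x24007 [P=1 RW=1 US=1 PS=0]
  L3: frame=0x24 idx=12 entry=0x25007 [P=1 RW=1 US=1 PS=0]
  ✓ 0x250C4  — 4 lookups
#1 VA=0x7850261EE17 (r,kernel):
  L0: frame=0x1B idx=15 entry=0x28007 [P=1 RW=1 US=1 PS=0]
  L1: frame=0x28 idx=20 entry=0x2C007 [P=1 RW=1 US=1 PS=0]
  L2: frame=0x2C idx=19 entry=0x2F007 [P=1 RW=1 US=1 PS=0]
  L3: frame=0x2F idx=30 entry=0x33007 [P=1 RW=1 US=1 PS=0]
  ✓ 0x33E17  — 4 lookups
#2 VA=0xD800000063F (r,kernel):
  L0: frame=0x1B idx=27 entry=0x39000 [P=0 RW=0 US=0 PS=0]
  ⇒ fault: PAGE_NOT_PRESENT  — 1 lookups
#3 VA=0x5874360F4DC (r,kernel):
  L0: frame=0x1B idx=11 entry=0x37007 [P=1 RW=1 US=1 PS=0]
  L1: frame=0x37 idx=29 entry=0x3A007 [P=1 RW=1 US=1 PS=0]
  L2: frame=0x3A idx=27 entry=0x3C007 [P=1 RW=1 US=1 PS=0]
  L3: frame=0x3C idx=15 entry=0x3E007 [P=1 RW=1 US=1 PS=0]
  ✓ 0x3E4DC  — 4 lookups
#4 VA=0xC0040000BF9 (r,kernel):
  L0: frame=0x1B idx=24 entry=0x3F007 [P=1 RW=1 US=1 PS=0]
  L1: frame=0x3F idx=1 entry=0x40087 [P=1 RW=1 US=1 PS=1]
  ✓ 0x40BF9 (huge @L1)  — 2 lookups
#5 VA=0x281C080B9CB (r,kernel):
  L0: frame=0x1B idx=5 entry=0x43007 [P=1 RW=1 US=1 PS=0]
  L1: frame=0x43 idx=7 entry=0x46007 [P=1 RW=1 US=1 PS=0]
  L2: frame=0x46 idx=4 entry=0x48007 [P=1 RW=1 US=1 PS=0]
  L3: frame=0x48 idx=11 entry=0x4B007 [P=1 RW=1 US=1 PS=0]
  ✓ 0x4B9CB  — 4 lookups

TLB: [["0xA024300C", "0x25"], ["0x7850261E", "0x33"], ["0x5874360F", "0x3E"], ["0xC0040000", "0x40"], ["0x281C080B", "0x4B"]]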